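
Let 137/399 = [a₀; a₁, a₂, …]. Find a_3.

137 = 0·399 + 137   →  a_0 = 0
399 = 2·137 + 125   →  a_1 = 2
137 = 1·125 + 12   →  a_2 = 1
125 = 10·12 + 5   →  a_3 = 10

10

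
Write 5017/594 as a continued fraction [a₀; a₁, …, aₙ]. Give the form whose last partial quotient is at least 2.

[8; 2, 4, 7, 9]

5017 = 8*594 + 265
594 = 2*265 + 64
265 = 4*64 + 9
64 = 7*9 + 1
9 = 9*1 + 0  (stop)
So 5017/594 = [8; 2, 4, 7, 9].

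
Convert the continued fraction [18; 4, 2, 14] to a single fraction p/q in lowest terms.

Using pₖ = aₖpₖ₋₁ + pₖ₋₂ and qₖ = aₖqₖ₋₁ + qₖ₋₂:
  k=0: a=18, p=18, q=1
  k=1: a=4, p=73, q=4
  k=2: a=2, p=164, q=9
  k=3: a=14, p=2369, q=130

2369/130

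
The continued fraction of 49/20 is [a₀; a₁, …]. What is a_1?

2

49 = 2·20 + 9   →  a_0 = 2
20 = 2·9 + 2   →  a_1 = 2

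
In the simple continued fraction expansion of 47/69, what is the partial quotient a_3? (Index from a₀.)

7

47 = 0·69 + 47   →  a_0 = 0
69 = 1·47 + 22   →  a_1 = 1
47 = 2·22 + 3   →  a_2 = 2
22 = 7·3 + 1   →  a_3 = 7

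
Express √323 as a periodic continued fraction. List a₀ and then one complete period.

[17; 1, 34]

a₀ = ⌊√323⌋ = 17.
With m₀=0, d₀=1 and mₖ₊₁ = dₖaₖ − mₖ, dₖ₊₁ = (n − mₖ₊₁²)/dₖ, aₖ₊₁ = ⌊(a₀+mₖ₊₁)/dₖ₊₁⌋:
  k=1: m=17, d=34, a=1
  k=2: m=17, d=1, a=34
d=1 and a=2a₀=34 at k=2, so the next step gives (m, d) = (17, 34) again — its k=1 value — and the period has length 2.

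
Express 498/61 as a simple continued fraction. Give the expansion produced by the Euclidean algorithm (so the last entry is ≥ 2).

[8; 6, 10]

498 = 8*61 + 10
61 = 6*10 + 1
10 = 10*1 + 0  (stop)
So 498/61 = [8; 6, 10].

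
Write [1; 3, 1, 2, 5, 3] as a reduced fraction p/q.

Using pₖ = aₖpₖ₋₁ + pₖ₋₂ and qₖ = aₖqₖ₋₁ + qₖ₋₂:
  k=0: a=1, p=1, q=1
  k=1: a=3, p=4, q=3
  k=2: a=1, p=5, q=4
  k=3: a=2, p=14, q=11
  k=4: a=5, p=75, q=59
  k=5: a=3, p=239, q=188

239/188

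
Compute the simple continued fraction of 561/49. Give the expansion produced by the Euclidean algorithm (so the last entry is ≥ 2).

561 = 11×49 + 22
49 = 2×22 + 5
22 = 4×5 + 2
5 = 2×2 + 1
2 = 2×1 + 0  (stop)
So 561/49 = [11; 2, 4, 2, 2].

[11; 2, 4, 2, 2]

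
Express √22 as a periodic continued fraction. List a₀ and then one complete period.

[4; 1, 2, 4, 2, 1, 8]

a₀ = ⌊√22⌋ = 4.
With m₀=0, d₀=1 and mₖ₊₁ = dₖaₖ − mₖ, dₖ₊₁ = (n − mₖ₊₁²)/dₖ, aₖ₊₁ = ⌊(a₀+mₖ₊₁)/dₖ₊₁⌋:
  k=1: m=4, d=6, a=1
  k=2: m=2, d=3, a=2
  k=3: m=4, d=2, a=4
  k=4: m=4, d=3, a=2
  k=5: m=2, d=6, a=1
  k=6: m=4, d=1, a=8
d=1 and a=2a₀=8 at k=6, so the next step gives (m, d) = (4, 6) again — its k=1 value — and the period has length 6.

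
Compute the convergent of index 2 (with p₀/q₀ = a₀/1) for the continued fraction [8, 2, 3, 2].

Using pₖ = aₖpₖ₋₁ + pₖ₋₂, qₖ = aₖqₖ₋₁ + qₖ₋₂ (with p₋₁=1, p₋₂=0, q₋₁=0, q₋₂=1):
  k=0: a=8, p=8, q=1
  k=1: a=2, p=17, q=2
  k=2: a=3, p=59, q=7

59/7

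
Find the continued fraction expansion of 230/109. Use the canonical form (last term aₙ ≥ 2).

230 = 2·109 + 12
109 = 9·12 + 1
12 = 12·1 + 0  (stop)
So 230/109 = [2; 9, 12].

[2; 9, 12]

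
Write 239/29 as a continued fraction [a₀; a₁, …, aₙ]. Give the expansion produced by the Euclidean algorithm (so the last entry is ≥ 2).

[8; 4, 7]

239 = 8·29 + 7
29 = 4·7 + 1
7 = 7·1 + 0  (stop)
So 239/29 = [8; 4, 7].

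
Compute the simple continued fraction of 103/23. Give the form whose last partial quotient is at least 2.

103 = 4*23 + 11
23 = 2*11 + 1
11 = 11*1 + 0  (stop)
So 103/23 = [4; 2, 11].

[4; 2, 11]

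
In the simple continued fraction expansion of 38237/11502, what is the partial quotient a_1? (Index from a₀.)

3

38237 = 3·11502 + 3731   →  a_0 = 3
11502 = 3·3731 + 309   →  a_1 = 3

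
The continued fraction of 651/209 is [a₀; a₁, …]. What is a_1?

8

651 = 3·209 + 24   →  a_0 = 3
209 = 8·24 + 17   →  a_1 = 8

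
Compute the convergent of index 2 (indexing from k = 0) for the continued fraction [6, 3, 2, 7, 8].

Using pₖ = aₖpₖ₋₁ + pₖ₋₂, qₖ = aₖqₖ₋₁ + qₖ₋₂ (with p₋₁=1, p₋₂=0, q₋₁=0, q₋₂=1):
  k=0: a=6, p=6, q=1
  k=1: a=3, p=19, q=3
  k=2: a=2, p=44, q=7

44/7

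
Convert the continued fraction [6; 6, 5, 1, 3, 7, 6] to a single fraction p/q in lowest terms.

38993/6328

Using pₖ = aₖpₖ₋₁ + pₖ₋₂ and qₖ = aₖqₖ₋₁ + qₖ₋₂:
  k=0: a=6, p=6, q=1
  k=1: a=6, p=37, q=6
  k=2: a=5, p=191, q=31
  k=3: a=1, p=228, q=37
  k=4: a=3, p=875, q=142
  k=5: a=7, p=6353, q=1031
  k=6: a=6, p=38993, q=6328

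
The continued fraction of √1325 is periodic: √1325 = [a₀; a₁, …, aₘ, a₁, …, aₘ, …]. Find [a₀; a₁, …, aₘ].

[36; 2, 2, 72]

a₀ = ⌊√1325⌋ = 36.
With m₀=0, d₀=1 and mₖ₊₁ = dₖaₖ − mₖ, dₖ₊₁ = (n − mₖ₊₁²)/dₖ, aₖ₊₁ = ⌊(a₀+mₖ₊₁)/dₖ₊₁⌋:
  k=1: m=36, d=29, a=2
  k=2: m=22, d=29, a=2
  k=3: m=36, d=1, a=72
d=1 and a=2a₀=72 at k=3, so the next step gives (m, d) = (36, 29) again — its k=1 value — and the period has length 3.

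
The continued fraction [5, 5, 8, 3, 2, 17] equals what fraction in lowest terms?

Fold from the inside: start with 17/1.
  2 + 1/17 = 35/17
  3 + 17/35 = 122/35
  8 + 35/122 = 1011/122
  5 + 122/1011 = 5177/1011
  5 + 1011/5177 = 26896/5177

26896/5177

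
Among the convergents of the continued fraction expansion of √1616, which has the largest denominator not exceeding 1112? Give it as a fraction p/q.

√1616 = [40; 5, 80, …] (period length 2).
Convergents:
  p_0/q_0 = 40/1
  p_1/q_1 = 201/5
  p_2/q_2 = 16120/401
  p_3/q_3 = 80801/2010
q_2 = 401 ≤ 1112 < 2010 = q_3, so the answer is 16120/401.

16120/401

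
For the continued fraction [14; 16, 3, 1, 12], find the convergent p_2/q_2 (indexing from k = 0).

Using pₖ = aₖpₖ₋₁ + pₖ₋₂, qₖ = aₖqₖ₋₁ + qₖ₋₂ (with p₋₁=1, p₋₂=0, q₋₁=0, q₋₂=1):
  k=0: a=14, p=14, q=1
  k=1: a=16, p=225, q=16
  k=2: a=3, p=689, q=49

689/49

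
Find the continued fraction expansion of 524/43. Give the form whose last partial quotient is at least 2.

524 = 12×43 + 8
43 = 5×8 + 3
8 = 2×3 + 2
3 = 1×2 + 1
2 = 2×1 + 0  (stop)
So 524/43 = [12; 5, 2, 1, 2].

[12; 5, 2, 1, 2]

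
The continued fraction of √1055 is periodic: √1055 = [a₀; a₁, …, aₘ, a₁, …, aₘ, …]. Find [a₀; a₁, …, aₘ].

a₀ = ⌊√1055⌋ = 32.
With m₀=0, d₀=1 and mₖ₊₁ = dₖaₖ − mₖ, dₖ₊₁ = (n − mₖ₊₁²)/dₖ, aₖ₊₁ = ⌊(a₀+mₖ₊₁)/dₖ₊₁⌋:
  k=1: m=32, d=31, a=2
  k=2: m=30, d=5, a=12
  k=3: m=30, d=31, a=2
  k=4: m=32, d=1, a=64
d=1 and a=2a₀=64 at k=4, so the next step gives (m, d) = (32, 31) again — its k=1 value — and the period has length 4.

[32; 2, 12, 2, 64]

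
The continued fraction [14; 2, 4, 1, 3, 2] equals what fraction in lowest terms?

Using pₖ = aₖpₖ₋₁ + pₖ₋₂ and qₖ = aₖqₖ₋₁ + qₖ₋₂:
  k=0: a=14, p=14, q=1
  k=1: a=2, p=29, q=2
  k=2: a=4, p=130, q=9
  k=3: a=1, p=159, q=11
  k=4: a=3, p=607, q=42
  k=5: a=2, p=1373, q=95

1373/95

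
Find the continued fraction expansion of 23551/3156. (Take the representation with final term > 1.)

23551 = 7·3156 + 1459
3156 = 2·1459 + 238
1459 = 6·238 + 31
238 = 7·31 + 21
31 = 1·21 + 10
21 = 2·10 + 1
10 = 10·1 + 0  (stop)
So 23551/3156 = [7; 2, 6, 7, 1, 2, 10].

[7; 2, 6, 7, 1, 2, 10]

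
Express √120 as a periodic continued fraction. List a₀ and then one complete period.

[10; 1, 20]

a₀ = ⌊√120⌋ = 10.
With m₀=0, d₀=1 and mₖ₊₁ = dₖaₖ − mₖ, dₖ₊₁ = (n − mₖ₊₁²)/dₖ, aₖ₊₁ = ⌊(a₀+mₖ₊₁)/dₖ₊₁⌋:
  k=1: m=10, d=20, a=1
  k=2: m=10, d=1, a=20
d=1 and a=2a₀=20 at k=2, so the next step gives (m, d) = (10, 20) again — its k=1 value — and the period has length 2.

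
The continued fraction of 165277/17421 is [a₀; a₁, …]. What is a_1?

165277 = 9·17421 + 8488   →  a_0 = 9
17421 = 2·8488 + 445   →  a_1 = 2

2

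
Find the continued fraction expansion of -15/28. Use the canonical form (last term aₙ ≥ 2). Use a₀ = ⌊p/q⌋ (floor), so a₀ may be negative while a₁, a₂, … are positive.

[-1; 2, 6, 2]

-15 = -1·28 + 13
28 = 2·13 + 2
13 = 6·2 + 1
2 = 2·1 + 0  (stop)
So -15/28 = [-1; 2, 6, 2].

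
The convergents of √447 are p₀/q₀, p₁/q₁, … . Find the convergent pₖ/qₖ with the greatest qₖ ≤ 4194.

√447 = [21; 7, 42, …] (period length 2).
Convergents:
  p_0/q_0 = 21/1
  p_1/q_1 = 148/7
  p_2/q_2 = 6237/295
  p_3/q_3 = 43807/2072
  p_4/q_4 = 1846131/87319
q_3 = 2072 ≤ 4194 < 87319 = q_4, so the answer is 43807/2072.

43807/2072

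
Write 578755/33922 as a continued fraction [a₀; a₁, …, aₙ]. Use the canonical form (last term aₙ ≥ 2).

578755 = 17*33922 + 2081
33922 = 16*2081 + 626
2081 = 3*626 + 203
626 = 3*203 + 17
203 = 11*17 + 16
17 = 1*16 + 1
16 = 16*1 + 0  (stop)
So 578755/33922 = [17; 16, 3, 3, 11, 1, 16].

[17; 16, 3, 3, 11, 1, 16]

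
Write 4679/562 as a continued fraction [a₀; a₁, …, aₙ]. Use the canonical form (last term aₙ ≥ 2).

4679 = 8·562 + 183
562 = 3·183 + 13
183 = 14·13 + 1
13 = 13·1 + 0  (stop)
So 4679/562 = [8; 3, 14, 13].

[8; 3, 14, 13]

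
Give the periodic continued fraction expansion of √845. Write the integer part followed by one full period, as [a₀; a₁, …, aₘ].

a₀ = ⌊√845⌋ = 29.
With m₀=0, d₀=1 and mₖ₊₁ = dₖaₖ − mₖ, dₖ₊₁ = (n − mₖ₊₁²)/dₖ, aₖ₊₁ = ⌊(a₀+mₖ₊₁)/dₖ₊₁⌋:
  k=1: m=29, d=4, a=14
  k=2: m=27, d=29, a=1
  k=3: m=2, d=29, a=1
  k=4: m=27, d=4, a=14
  k=5: m=29, d=1, a=58
d=1 and a=2a₀=58 at k=5, so the next step gives (m, d) = (29, 4) again — its k=1 value — and the period has length 5.

[29; 14, 1, 1, 14, 58]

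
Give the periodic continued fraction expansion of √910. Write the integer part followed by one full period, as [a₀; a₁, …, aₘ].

[30; 6, 60]

a₀ = ⌊√910⌋ = 30.
With m₀=0, d₀=1 and mₖ₊₁ = dₖaₖ − mₖ, dₖ₊₁ = (n − mₖ₊₁²)/dₖ, aₖ₊₁ = ⌊(a₀+mₖ₊₁)/dₖ₊₁⌋:
  k=1: m=30, d=10, a=6
  k=2: m=30, d=1, a=60
d=1 and a=2a₀=60 at k=2, so the next step gives (m, d) = (30, 10) again — its k=1 value — and the period has length 2.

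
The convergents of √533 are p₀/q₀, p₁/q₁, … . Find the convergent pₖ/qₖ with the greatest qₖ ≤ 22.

277/12

√533 = [23; 11, 1, 1, 11, 46, …] (period length 5).
Convergents:
  p_0/q_0 = 23/1
  p_1/q_1 = 254/11
  p_2/q_2 = 277/12
  p_3/q_3 = 531/23
q_2 = 12 ≤ 22 < 23 = q_3, so the answer is 277/12.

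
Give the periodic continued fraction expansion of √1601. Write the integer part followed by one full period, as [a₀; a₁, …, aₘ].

a₀ = ⌊√1601⌋ = 40.
With m₀=0, d₀=1 and mₖ₊₁ = dₖaₖ − mₖ, dₖ₊₁ = (n − mₖ₊₁²)/dₖ, aₖ₊₁ = ⌊(a₀+mₖ₊₁)/dₖ₊₁⌋:
  k=1: m=40, d=1, a=80
d=1 and a=2a₀=80 at k=1, so the next step gives (m, d) = (40, 1) again — its k=1 value — and the period has length 1.

[40; 80]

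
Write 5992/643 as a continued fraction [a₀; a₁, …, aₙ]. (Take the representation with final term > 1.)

5992 = 9×643 + 205
643 = 3×205 + 28
205 = 7×28 + 9
28 = 3×9 + 1
9 = 9×1 + 0  (stop)
So 5992/643 = [9; 3, 7, 3, 9].

[9; 3, 7, 3, 9]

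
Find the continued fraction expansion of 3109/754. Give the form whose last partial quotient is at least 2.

3109 = 4·754 + 93
754 = 8·93 + 10
93 = 9·10 + 3
10 = 3·3 + 1
3 = 3·1 + 0  (stop)
So 3109/754 = [4; 8, 9, 3, 3].

[4; 8, 9, 3, 3]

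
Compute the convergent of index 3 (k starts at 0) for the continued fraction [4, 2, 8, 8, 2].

617/138

Using pₖ = aₖpₖ₋₁ + pₖ₋₂, qₖ = aₖqₖ₋₁ + qₖ₋₂ (with p₋₁=1, p₋₂=0, q₋₁=0, q₋₂=1):
  k=0: a=4, p=4, q=1
  k=1: a=2, p=9, q=2
  k=2: a=8, p=76, q=17
  k=3: a=8, p=617, q=138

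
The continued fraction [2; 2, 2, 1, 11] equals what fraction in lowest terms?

Using pₖ = aₖpₖ₋₁ + pₖ₋₂ and qₖ = aₖqₖ₋₁ + qₖ₋₂:
  k=0: a=2, p=2, q=1
  k=1: a=2, p=5, q=2
  k=2: a=2, p=12, q=5
  k=3: a=1, p=17, q=7
  k=4: a=11, p=199, q=82

199/82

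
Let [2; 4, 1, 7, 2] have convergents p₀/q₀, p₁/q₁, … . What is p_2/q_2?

11/5

Using pₖ = aₖpₖ₋₁ + pₖ₋₂, qₖ = aₖqₖ₋₁ + qₖ₋₂ (with p₋₁=1, p₋₂=0, q₋₁=0, q₋₂=1):
  k=0: a=2, p=2, q=1
  k=1: a=4, p=9, q=4
  k=2: a=1, p=11, q=5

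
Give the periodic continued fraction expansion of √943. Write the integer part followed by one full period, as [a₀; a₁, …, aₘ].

a₀ = ⌊√943⌋ = 30.
With m₀=0, d₀=1 and mₖ₊₁ = dₖaₖ − mₖ, dₖ₊₁ = (n − mₖ₊₁²)/dₖ, aₖ₊₁ = ⌊(a₀+mₖ₊₁)/dₖ₊₁⌋:
  k=1: m=30, d=43, a=1
  k=2: m=13, d=18, a=2
  k=3: m=23, d=23, a=2
  k=4: m=23, d=18, a=2
  k=5: m=13, d=43, a=1
  k=6: m=30, d=1, a=60
d=1 and a=2a₀=60 at k=6, so the next step gives (m, d) = (30, 43) again — its k=1 value — and the period has length 6.

[30; 1, 2, 2, 2, 1, 60]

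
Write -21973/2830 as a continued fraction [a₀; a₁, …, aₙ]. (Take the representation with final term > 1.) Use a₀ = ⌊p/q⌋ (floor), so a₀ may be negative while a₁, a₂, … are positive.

-21973 = -8·2830 + 667
2830 = 4·667 + 162
667 = 4·162 + 19
162 = 8·19 + 10
19 = 1·10 + 9
10 = 1·9 + 1
9 = 9·1 + 0  (stop)
So -21973/2830 = [-8; 4, 4, 8, 1, 1, 9].

[-8; 4, 4, 8, 1, 1, 9]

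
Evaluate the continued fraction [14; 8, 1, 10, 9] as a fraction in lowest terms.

Using pₖ = aₖpₖ₋₁ + pₖ₋₂ and qₖ = aₖqₖ₋₁ + qₖ₋₂:
  k=0: a=14, p=14, q=1
  k=1: a=8, p=113, q=8
  k=2: a=1, p=127, q=9
  k=3: a=10, p=1383, q=98
  k=4: a=9, p=12574, q=891

12574/891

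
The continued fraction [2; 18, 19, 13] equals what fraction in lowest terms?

9202/4477

Using pₖ = aₖpₖ₋₁ + pₖ₋₂ and qₖ = aₖqₖ₋₁ + qₖ₋₂:
  k=0: a=2, p=2, q=1
  k=1: a=18, p=37, q=18
  k=2: a=19, p=705, q=343
  k=3: a=13, p=9202, q=4477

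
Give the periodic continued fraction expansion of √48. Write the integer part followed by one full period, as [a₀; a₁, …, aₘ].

[6; 1, 12]

a₀ = ⌊√48⌋ = 6.
With m₀=0, d₀=1 and mₖ₊₁ = dₖaₖ − mₖ, dₖ₊₁ = (n − mₖ₊₁²)/dₖ, aₖ₊₁ = ⌊(a₀+mₖ₊₁)/dₖ₊₁⌋:
  k=1: m=6, d=12, a=1
  k=2: m=6, d=1, a=12
d=1 and a=2a₀=12 at k=2, so the next step gives (m, d) = (6, 12) again — its k=1 value — and the period has length 2.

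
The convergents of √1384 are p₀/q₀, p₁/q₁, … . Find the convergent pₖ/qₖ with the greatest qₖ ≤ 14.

√1384 = [37; 4, 1, 17, 1, 4, 74, …] (period length 6).
Convergents:
  p_0/q_0 = 37/1
  p_1/q_1 = 149/4
  p_2/q_2 = 186/5
  p_3/q_3 = 3311/89
q_2 = 5 ≤ 14 < 89 = q_3, so the answer is 186/5.

186/5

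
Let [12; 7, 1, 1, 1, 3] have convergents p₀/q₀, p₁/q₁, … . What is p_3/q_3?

182/15

Using pₖ = aₖpₖ₋₁ + pₖ₋₂, qₖ = aₖqₖ₋₁ + qₖ₋₂ (with p₋₁=1, p₋₂=0, q₋₁=0, q₋₂=1):
  k=0: a=12, p=12, q=1
  k=1: a=7, p=85, q=7
  k=2: a=1, p=97, q=8
  k=3: a=1, p=182, q=15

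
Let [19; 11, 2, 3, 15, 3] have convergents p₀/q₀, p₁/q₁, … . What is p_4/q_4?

Using pₖ = aₖpₖ₋₁ + pₖ₋₂, qₖ = aₖqₖ₋₁ + qₖ₋₂ (with p₋₁=1, p₋₂=0, q₋₁=0, q₋₂=1):
  k=0: a=19, p=19, q=1
  k=1: a=11, p=210, q=11
  k=2: a=2, p=439, q=23
  k=3: a=3, p=1527, q=80
  k=4: a=15, p=23344, q=1223

23344/1223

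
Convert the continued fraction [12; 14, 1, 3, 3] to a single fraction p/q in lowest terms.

Fold from the inside: start with 3/1.
  3 + 1/3 = 10/3
  1 + 3/10 = 13/10
  14 + 10/13 = 192/13
  12 + 13/192 = 2317/192

2317/192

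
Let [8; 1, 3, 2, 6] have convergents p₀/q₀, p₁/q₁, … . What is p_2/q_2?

Using pₖ = aₖpₖ₋₁ + pₖ₋₂, qₖ = aₖqₖ₋₁ + qₖ₋₂ (with p₋₁=1, p₋₂=0, q₋₁=0, q₋₂=1):
  k=0: a=8, p=8, q=1
  k=1: a=1, p=9, q=1
  k=2: a=3, p=35, q=4

35/4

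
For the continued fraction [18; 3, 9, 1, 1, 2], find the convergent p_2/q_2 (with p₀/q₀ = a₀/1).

513/28

Using pₖ = aₖpₖ₋₁ + pₖ₋₂, qₖ = aₖqₖ₋₁ + qₖ₋₂ (with p₋₁=1, p₋₂=0, q₋₁=0, q₋₂=1):
  k=0: a=18, p=18, q=1
  k=1: a=3, p=55, q=3
  k=2: a=9, p=513, q=28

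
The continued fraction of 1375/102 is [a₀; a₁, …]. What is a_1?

1375 = 13·102 + 49   →  a_0 = 13
102 = 2·49 + 4   →  a_1 = 2

2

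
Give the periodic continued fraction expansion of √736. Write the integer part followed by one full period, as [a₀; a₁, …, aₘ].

a₀ = ⌊√736⌋ = 27.

[27; 7, 1, 2, 1, 2, 1, 7, 54]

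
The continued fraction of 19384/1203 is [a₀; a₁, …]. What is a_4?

2

19384 = 16·1203 + 136   →  a_0 = 16
1203 = 8·136 + 115   →  a_1 = 8
136 = 1·115 + 21   →  a_2 = 1
115 = 5·21 + 10   →  a_3 = 5
21 = 2·10 + 1   →  a_4 = 2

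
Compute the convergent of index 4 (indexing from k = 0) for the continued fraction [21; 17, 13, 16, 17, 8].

1282361/60895

Using pₖ = aₖpₖ₋₁ + pₖ₋₂, qₖ = aₖqₖ₋₁ + qₖ₋₂ (with p₋₁=1, p₋₂=0, q₋₁=0, q₋₂=1):
  k=0: a=21, p=21, q=1
  k=1: a=17, p=358, q=17
  k=2: a=13, p=4675, q=222
  k=3: a=16, p=75158, q=3569
  k=4: a=17, p=1282361, q=60895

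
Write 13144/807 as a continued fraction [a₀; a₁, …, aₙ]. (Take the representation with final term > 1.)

13144 = 16·807 + 232
807 = 3·232 + 111
232 = 2·111 + 10
111 = 11·10 + 1
10 = 10·1 + 0  (stop)
So 13144/807 = [16; 3, 2, 11, 10].

[16; 3, 2, 11, 10]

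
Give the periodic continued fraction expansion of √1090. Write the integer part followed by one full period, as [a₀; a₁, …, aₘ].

[33; 66]

a₀ = ⌊√1090⌋ = 33.
With m₀=0, d₀=1 and mₖ₊₁ = dₖaₖ − mₖ, dₖ₊₁ = (n − mₖ₊₁²)/dₖ, aₖ₊₁ = ⌊(a₀+mₖ₊₁)/dₖ₊₁⌋:
  k=1: m=33, d=1, a=66
d=1 and a=2a₀=66 at k=1, so the next step gives (m, d) = (33, 1) again — its k=1 value — and the period has length 1.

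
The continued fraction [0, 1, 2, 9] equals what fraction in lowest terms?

Using pₖ = aₖpₖ₋₁ + pₖ₋₂ and qₖ = aₖqₖ₋₁ + qₖ₋₂:
  k=0: a=0, p=0, q=1
  k=1: a=1, p=1, q=1
  k=2: a=2, p=2, q=3
  k=3: a=9, p=19, q=28

19/28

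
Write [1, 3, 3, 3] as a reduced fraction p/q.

43/33

Fold from the inside: start with 3/1.
  3 + 1/3 = 10/3
  3 + 3/10 = 33/10
  1 + 10/33 = 43/33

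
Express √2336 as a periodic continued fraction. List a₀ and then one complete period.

a₀ = ⌊√2336⌋ = 48.

[48; 3, 96]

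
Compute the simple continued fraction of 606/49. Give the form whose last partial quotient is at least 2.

606 = 12*49 + 18
49 = 2*18 + 13
18 = 1*13 + 5
13 = 2*5 + 3
5 = 1*3 + 2
3 = 1*2 + 1
2 = 2*1 + 0  (stop)
So 606/49 = [12; 2, 1, 2, 1, 1, 2].

[12; 2, 1, 2, 1, 1, 2]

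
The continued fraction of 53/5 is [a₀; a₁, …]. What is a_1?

53 = 10·5 + 3   →  a_0 = 10
5 = 1·3 + 2   →  a_1 = 1

1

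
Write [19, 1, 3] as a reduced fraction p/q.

Using pₖ = aₖpₖ₋₁ + pₖ₋₂ and qₖ = aₖqₖ₋₁ + qₖ₋₂:
  k=0: a=19, p=19, q=1
  k=1: a=1, p=20, q=1
  k=2: a=3, p=79, q=4

79/4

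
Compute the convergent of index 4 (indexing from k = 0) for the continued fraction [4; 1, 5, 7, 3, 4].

Using pₖ = aₖpₖ₋₁ + pₖ₋₂, qₖ = aₖqₖ₋₁ + qₖ₋₂ (with p₋₁=1, p₋₂=0, q₋₁=0, q₋₂=1):
  k=0: a=4, p=4, q=1
  k=1: a=1, p=5, q=1
  k=2: a=5, p=29, q=6
  k=3: a=7, p=208, q=43
  k=4: a=3, p=653, q=135

653/135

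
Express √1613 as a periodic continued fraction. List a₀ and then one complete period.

a₀ = ⌊√1613⌋ = 40.
With m₀=0, d₀=1 and mₖ₊₁ = dₖaₖ − mₖ, dₖ₊₁ = (n − mₖ₊₁²)/dₖ, aₖ₊₁ = ⌊(a₀+mₖ₊₁)/dₖ₊₁⌋:
  k=1: m=40, d=13, a=6
  k=2: m=38, d=13, a=6
  k=3: m=40, d=1, a=80
d=1 and a=2a₀=80 at k=3, so the next step gives (m, d) = (40, 13) again — its k=1 value — and the period has length 3.

[40; 6, 6, 80]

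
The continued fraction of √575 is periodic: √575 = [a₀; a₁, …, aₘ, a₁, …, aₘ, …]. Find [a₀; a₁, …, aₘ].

[23; 1, 46]

a₀ = ⌊√575⌋ = 23.
With m₀=0, d₀=1 and mₖ₊₁ = dₖaₖ − mₖ, dₖ₊₁ = (n − mₖ₊₁²)/dₖ, aₖ₊₁ = ⌊(a₀+mₖ₊₁)/dₖ₊₁⌋:
  k=1: m=23, d=46, a=1
  k=2: m=23, d=1, a=46
d=1 and a=2a₀=46 at k=2, so the next step gives (m, d) = (23, 46) again — its k=1 value — and the period has length 2.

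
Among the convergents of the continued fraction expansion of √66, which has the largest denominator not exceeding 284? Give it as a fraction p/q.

1048/129

√66 = [8; 8, 16, …] (period length 2).
Convergents:
  p_0/q_0 = 8/1
  p_1/q_1 = 65/8
  p_2/q_2 = 1048/129
  p_3/q_3 = 8449/1040
q_2 = 129 ≤ 284 < 1040 = q_3, so the answer is 1048/129.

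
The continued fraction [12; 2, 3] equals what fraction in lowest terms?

Fold from the inside: start with 3/1.
  2 + 1/3 = 7/3
  12 + 3/7 = 87/7

87/7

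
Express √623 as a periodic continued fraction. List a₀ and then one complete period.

a₀ = ⌊√623⌋ = 24.
With m₀=0, d₀=1 and mₖ₊₁ = dₖaₖ − mₖ, dₖ₊₁ = (n − mₖ₊₁²)/dₖ, aₖ₊₁ = ⌊(a₀+mₖ₊₁)/dₖ₊₁⌋:
  k=1: m=24, d=47, a=1
  k=2: m=23, d=2, a=23
  k=3: m=23, d=47, a=1
  k=4: m=24, d=1, a=48
d=1 and a=2a₀=48 at k=4, so the next step gives (m, d) = (24, 47) again — its k=1 value — and the period has length 4.

[24; 1, 23, 1, 48]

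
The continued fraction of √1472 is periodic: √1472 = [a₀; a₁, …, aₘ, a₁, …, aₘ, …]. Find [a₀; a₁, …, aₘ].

a₀ = ⌊√1472⌋ = 38.
With m₀=0, d₀=1 and mₖ₊₁ = dₖaₖ − mₖ, dₖ₊₁ = (n − mₖ₊₁²)/dₖ, aₖ₊₁ = ⌊(a₀+mₖ₊₁)/dₖ₊₁⌋:
  k=1: m=38, d=28, a=2
  k=2: m=18, d=41, a=1
  k=3: m=23, d=23, a=2
  k=4: m=23, d=41, a=1
  k=5: m=18, d=28, a=2
  k=6: m=38, d=1, a=76
d=1 and a=2a₀=76 at k=6, so the next step gives (m, d) = (38, 28) again — its k=1 value — and the period has length 6.

[38; 2, 1, 2, 1, 2, 76]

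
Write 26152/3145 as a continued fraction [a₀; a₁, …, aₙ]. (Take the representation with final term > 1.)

[8; 3, 5, 1, 6, 1, 2, 7]

26152 = 8*3145 + 992
3145 = 3*992 + 169
992 = 5*169 + 147
169 = 1*147 + 22
147 = 6*22 + 15
22 = 1*15 + 7
15 = 2*7 + 1
7 = 7*1 + 0  (stop)
So 26152/3145 = [8; 3, 5, 1, 6, 1, 2, 7].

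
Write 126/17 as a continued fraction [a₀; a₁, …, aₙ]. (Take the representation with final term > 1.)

126 = 7*17 + 7
17 = 2*7 + 3
7 = 2*3 + 1
3 = 3*1 + 0  (stop)
So 126/17 = [7; 2, 2, 3].

[7; 2, 2, 3]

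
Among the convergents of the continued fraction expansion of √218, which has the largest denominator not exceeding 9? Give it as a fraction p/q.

√218 = [14; 1, 3, 3, 1, 28, …] (period length 5).
Convergents:
  p_0/q_0 = 14/1
  p_1/q_1 = 15/1
  p_2/q_2 = 59/4
  p_3/q_3 = 192/13
q_2 = 4 ≤ 9 < 13 = q_3, so the answer is 59/4.

59/4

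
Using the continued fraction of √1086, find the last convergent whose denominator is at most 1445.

47092/1429

√1086 = [32; 1, 20, 1, 64, …] (period length 4).
Convergents:
  p_0/q_0 = 32/1
  p_1/q_1 = 33/1
  p_2/q_2 = 692/21
  p_3/q_3 = 725/22
  p_4/q_4 = 47092/1429
  p_5/q_5 = 47817/1451
q_4 = 1429 ≤ 1445 < 1451 = q_5, so the answer is 47092/1429.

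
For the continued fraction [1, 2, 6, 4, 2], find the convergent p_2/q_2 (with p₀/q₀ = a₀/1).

Using pₖ = aₖpₖ₋₁ + pₖ₋₂, qₖ = aₖqₖ₋₁ + qₖ₋₂ (with p₋₁=1, p₋₂=0, q₋₁=0, q₋₂=1):
  k=0: a=1, p=1, q=1
  k=1: a=2, p=3, q=2
  k=2: a=6, p=19, q=13

19/13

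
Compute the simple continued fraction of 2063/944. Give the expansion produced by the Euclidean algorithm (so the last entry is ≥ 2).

2063 = 2×944 + 175
944 = 5×175 + 69
175 = 2×69 + 37
69 = 1×37 + 32
37 = 1×32 + 5
32 = 6×5 + 2
5 = 2×2 + 1
2 = 2×1 + 0  (stop)
So 2063/944 = [2; 5, 2, 1, 1, 6, 2, 2].

[2; 5, 2, 1, 1, 6, 2, 2]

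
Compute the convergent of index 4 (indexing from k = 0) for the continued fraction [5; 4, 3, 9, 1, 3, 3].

701/134

Using pₖ = aₖpₖ₋₁ + pₖ₋₂, qₖ = aₖqₖ₋₁ + qₖ₋₂ (with p₋₁=1, p₋₂=0, q₋₁=0, q₋₂=1):
  k=0: a=5, p=5, q=1
  k=1: a=4, p=21, q=4
  k=2: a=3, p=68, q=13
  k=3: a=9, p=633, q=121
  k=4: a=1, p=701, q=134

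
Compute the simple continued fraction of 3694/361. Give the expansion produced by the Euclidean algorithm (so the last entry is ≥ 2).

3694 = 10*361 + 84
361 = 4*84 + 25
84 = 3*25 + 9
25 = 2*9 + 7
9 = 1*7 + 2
7 = 3*2 + 1
2 = 2*1 + 0  (stop)
So 3694/361 = [10; 4, 3, 2, 1, 3, 2].

[10; 4, 3, 2, 1, 3, 2]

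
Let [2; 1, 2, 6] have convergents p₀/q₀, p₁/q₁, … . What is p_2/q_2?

Using pₖ = aₖpₖ₋₁ + pₖ₋₂, qₖ = aₖqₖ₋₁ + qₖ₋₂ (with p₋₁=1, p₋₂=0, q₋₁=0, q₋₂=1):
  k=0: a=2, p=2, q=1
  k=1: a=1, p=3, q=1
  k=2: a=2, p=8, q=3

8/3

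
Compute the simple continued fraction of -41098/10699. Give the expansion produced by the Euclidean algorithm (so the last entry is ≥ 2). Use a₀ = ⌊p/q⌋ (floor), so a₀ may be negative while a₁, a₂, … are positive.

[-4; 6, 3, 3, 10, 3, 5]

-41098 = -4×10699 + 1698
10699 = 6×1698 + 511
1698 = 3×511 + 165
511 = 3×165 + 16
165 = 10×16 + 5
16 = 3×5 + 1
5 = 5×1 + 0  (stop)
So -41098/10699 = [-4; 6, 3, 3, 10, 3, 5].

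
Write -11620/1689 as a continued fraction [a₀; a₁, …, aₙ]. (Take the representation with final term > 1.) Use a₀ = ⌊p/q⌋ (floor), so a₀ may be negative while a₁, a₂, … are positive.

[-7; 8, 3, 8, 8]

-11620 = -7×1689 + 203
1689 = 8×203 + 65
203 = 3×65 + 8
65 = 8×8 + 1
8 = 8×1 + 0  (stop)
So -11620/1689 = [-7; 8, 3, 8, 8].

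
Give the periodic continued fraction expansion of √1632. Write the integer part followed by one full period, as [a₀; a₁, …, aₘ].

a₀ = ⌊√1632⌋ = 40.
With m₀=0, d₀=1 and mₖ₊₁ = dₖaₖ − mₖ, dₖ₊₁ = (n − mₖ₊₁²)/dₖ, aₖ₊₁ = ⌊(a₀+mₖ₊₁)/dₖ₊₁⌋:
  k=1: m=40, d=32, a=2
  k=2: m=24, d=33, a=1
  k=3: m=9, d=47, a=1
  k=4: m=38, d=4, a=19
  k=5: m=38, d=47, a=1
  k=6: m=9, d=33, a=1
  k=7: m=24, d=32, a=2
  k=8: m=40, d=1, a=80
d=1 and a=2a₀=80 at k=8, so the next step gives (m, d) = (40, 32) again — its k=1 value — and the period has length 8.

[40; 2, 1, 1, 19, 1, 1, 2, 80]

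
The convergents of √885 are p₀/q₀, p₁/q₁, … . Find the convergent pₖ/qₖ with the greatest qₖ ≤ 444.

7110/239

√885 = [29; 1, 2, 1, 58, …] (period length 4).
Convergents:
  p_0/q_0 = 29/1
  p_1/q_1 = 30/1
  p_2/q_2 = 89/3
  p_3/q_3 = 119/4
  p_4/q_4 = 6991/235
  p_5/q_5 = 7110/239
  p_6/q_6 = 21211/713
q_5 = 239 ≤ 444 < 713 = q_6, so the answer is 7110/239.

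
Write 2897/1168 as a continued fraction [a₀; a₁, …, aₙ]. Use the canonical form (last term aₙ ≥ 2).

[2; 2, 12, 5, 9]

2897 = 2×1168 + 561
1168 = 2×561 + 46
561 = 12×46 + 9
46 = 5×9 + 1
9 = 9×1 + 0  (stop)
So 2897/1168 = [2; 2, 12, 5, 9].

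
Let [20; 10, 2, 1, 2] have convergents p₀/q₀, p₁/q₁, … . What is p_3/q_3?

623/31

Using pₖ = aₖpₖ₋₁ + pₖ₋₂, qₖ = aₖqₖ₋₁ + qₖ₋₂ (with p₋₁=1, p₋₂=0, q₋₁=0, q₋₂=1):
  k=0: a=20, p=20, q=1
  k=1: a=10, p=201, q=10
  k=2: a=2, p=422, q=21
  k=3: a=1, p=623, q=31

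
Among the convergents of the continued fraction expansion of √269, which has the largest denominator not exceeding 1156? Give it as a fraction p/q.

√269 = [16; 2, 2, 32, …] (period length 3).
Convergents:
  p_0/q_0 = 16/1
  p_1/q_1 = 33/2
  p_2/q_2 = 82/5
  p_3/q_3 = 2657/162
  p_4/q_4 = 5396/329
  p_5/q_5 = 13449/820
  p_6/q_6 = 435764/26569
q_5 = 820 ≤ 1156 < 26569 = q_6, so the answer is 13449/820.

13449/820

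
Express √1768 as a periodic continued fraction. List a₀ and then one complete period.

[42; 21, 84]

a₀ = ⌊√1768⌋ = 42.
With m₀=0, d₀=1 and mₖ₊₁ = dₖaₖ − mₖ, dₖ₊₁ = (n − mₖ₊₁²)/dₖ, aₖ₊₁ = ⌊(a₀+mₖ₊₁)/dₖ₊₁⌋:
  k=1: m=42, d=4, a=21
  k=2: m=42, d=1, a=84
d=1 and a=2a₀=84 at k=2, so the next step gives (m, d) = (42, 4) again — its k=1 value — and the period has length 2.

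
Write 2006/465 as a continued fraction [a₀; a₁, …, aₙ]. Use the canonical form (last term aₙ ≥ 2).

[4; 3, 5, 2, 2, 5]

2006 = 4·465 + 146
465 = 3·146 + 27
146 = 5·27 + 11
27 = 2·11 + 5
11 = 2·5 + 1
5 = 5·1 + 0  (stop)
So 2006/465 = [4; 3, 5, 2, 2, 5].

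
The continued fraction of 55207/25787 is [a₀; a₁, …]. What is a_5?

55207 = 2·25787 + 3633   →  a_0 = 2
25787 = 7·3633 + 356   →  a_1 = 7
3633 = 10·356 + 73   →  a_2 = 10
356 = 4·73 + 64   →  a_3 = 4
73 = 1·64 + 9   →  a_4 = 1
64 = 7·9 + 1   →  a_5 = 7

7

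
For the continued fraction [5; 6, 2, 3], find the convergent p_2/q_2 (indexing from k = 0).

Using pₖ = aₖpₖ₋₁ + pₖ₋₂, qₖ = aₖqₖ₋₁ + qₖ₋₂ (with p₋₁=1, p₋₂=0, q₋₁=0, q₋₂=1):
  k=0: a=5, p=5, q=1
  k=1: a=6, p=31, q=6
  k=2: a=2, p=67, q=13

67/13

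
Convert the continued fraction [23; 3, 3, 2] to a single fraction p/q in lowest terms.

Using pₖ = aₖpₖ₋₁ + pₖ₋₂ and qₖ = aₖqₖ₋₁ + qₖ₋₂:
  k=0: a=23, p=23, q=1
  k=1: a=3, p=70, q=3
  k=2: a=3, p=233, q=10
  k=3: a=2, p=536, q=23

536/23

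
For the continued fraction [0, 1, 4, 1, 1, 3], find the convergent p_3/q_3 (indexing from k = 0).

5/6

Using pₖ = aₖpₖ₋₁ + pₖ₋₂, qₖ = aₖqₖ₋₁ + qₖ₋₂ (with p₋₁=1, p₋₂=0, q₋₁=0, q₋₂=1):
  k=0: a=0, p=0, q=1
  k=1: a=1, p=1, q=1
  k=2: a=4, p=4, q=5
  k=3: a=1, p=5, q=6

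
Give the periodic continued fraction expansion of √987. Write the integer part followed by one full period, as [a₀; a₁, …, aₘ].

a₀ = ⌊√987⌋ = 31.

[31; 2, 2, 2, 62]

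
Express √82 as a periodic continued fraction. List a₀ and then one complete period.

a₀ = ⌊√82⌋ = 9.
With m₀=0, d₀=1 and mₖ₊₁ = dₖaₖ − mₖ, dₖ₊₁ = (n − mₖ₊₁²)/dₖ, aₖ₊₁ = ⌊(a₀+mₖ₊₁)/dₖ₊₁⌋:
  k=1: m=9, d=1, a=18
d=1 and a=2a₀=18 at k=1, so the next step gives (m, d) = (9, 1) again — its k=1 value — and the period has length 1.

[9; 18]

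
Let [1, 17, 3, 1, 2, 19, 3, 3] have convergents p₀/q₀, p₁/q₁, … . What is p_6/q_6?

11877/11227

Using pₖ = aₖpₖ₋₁ + pₖ₋₂, qₖ = aₖqₖ₋₁ + qₖ₋₂ (with p₋₁=1, p₋₂=0, q₋₁=0, q₋₂=1):
  k=0: a=1, p=1, q=1
  k=1: a=17, p=18, q=17
  k=2: a=3, p=55, q=52
  k=3: a=1, p=73, q=69
  k=4: a=2, p=201, q=190
  k=5: a=19, p=3892, q=3679
  k=6: a=3, p=11877, q=11227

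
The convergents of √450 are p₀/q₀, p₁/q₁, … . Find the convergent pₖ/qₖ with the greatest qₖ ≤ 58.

297/14

√450 = [21; 4, 1, 2, 4, 2, 1, 4, 42, …] (period length 8).
Convergents:
  p_0/q_0 = 21/1
  p_1/q_1 = 85/4
  p_2/q_2 = 106/5
  p_3/q_3 = 297/14
  p_4/q_4 = 1294/61
q_3 = 14 ≤ 58 < 61 = q_4, so the answer is 297/14.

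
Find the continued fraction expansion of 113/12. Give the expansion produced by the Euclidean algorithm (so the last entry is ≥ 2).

113 = 9*12 + 5
12 = 2*5 + 2
5 = 2*2 + 1
2 = 2*1 + 0  (stop)
So 113/12 = [9; 2, 2, 2].

[9; 2, 2, 2]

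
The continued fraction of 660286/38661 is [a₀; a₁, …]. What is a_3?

2

660286 = 17·38661 + 3049   →  a_0 = 17
38661 = 12·3049 + 2073   →  a_1 = 12
3049 = 1·2073 + 976   →  a_2 = 1
2073 = 2·976 + 121   →  a_3 = 2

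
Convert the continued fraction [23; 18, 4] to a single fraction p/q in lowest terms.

1683/73

Using pₖ = aₖpₖ₋₁ + pₖ₋₂ and qₖ = aₖqₖ₋₁ + qₖ₋₂:
  k=0: a=23, p=23, q=1
  k=1: a=18, p=415, q=18
  k=2: a=4, p=1683, q=73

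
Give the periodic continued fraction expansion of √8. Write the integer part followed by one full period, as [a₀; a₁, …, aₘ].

a₀ = ⌊√8⌋ = 2.
With m₀=0, d₀=1 and mₖ₊₁ = dₖaₖ − mₖ, dₖ₊₁ = (n − mₖ₊₁²)/dₖ, aₖ₊₁ = ⌊(a₀+mₖ₊₁)/dₖ₊₁⌋:
  k=1: m=2, d=4, a=1
  k=2: m=2, d=1, a=4
d=1 and a=2a₀=4 at k=2, so the next step gives (m, d) = (2, 4) again — its k=1 value — and the period has length 2.

[2; 1, 4]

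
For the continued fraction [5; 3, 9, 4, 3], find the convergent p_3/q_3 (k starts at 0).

Using pₖ = aₖpₖ₋₁ + pₖ₋₂, qₖ = aₖqₖ₋₁ + qₖ₋₂ (with p₋₁=1, p₋₂=0, q₋₁=0, q₋₂=1):
  k=0: a=5, p=5, q=1
  k=1: a=3, p=16, q=3
  k=2: a=9, p=149, q=28
  k=3: a=4, p=612, q=115

612/115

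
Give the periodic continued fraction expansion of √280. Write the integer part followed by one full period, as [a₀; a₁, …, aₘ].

[16; 1, 2, 1, 2, 1, 32]

a₀ = ⌊√280⌋ = 16.
With m₀=0, d₀=1 and mₖ₊₁ = dₖaₖ − mₖ, dₖ₊₁ = (n − mₖ₊₁²)/dₖ, aₖ₊₁ = ⌊(a₀+mₖ₊₁)/dₖ₊₁⌋:
  k=1: m=16, d=24, a=1
  k=2: m=8, d=9, a=2
  k=3: m=10, d=20, a=1
  k=4: m=10, d=9, a=2
  k=5: m=8, d=24, a=1
  k=6: m=16, d=1, a=32
d=1 and a=2a₀=32 at k=6, so the next step gives (m, d) = (16, 24) again — its k=1 value — and the period has length 6.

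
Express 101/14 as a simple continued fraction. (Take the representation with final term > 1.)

[7; 4, 1, 2]

101 = 7·14 + 3
14 = 4·3 + 2
3 = 1·2 + 1
2 = 2·1 + 0  (stop)
So 101/14 = [7; 4, 1, 2].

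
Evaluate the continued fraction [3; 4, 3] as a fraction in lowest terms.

42/13

Using pₖ = aₖpₖ₋₁ + pₖ₋₂ and qₖ = aₖqₖ₋₁ + qₖ₋₂:
  k=0: a=3, p=3, q=1
  k=1: a=4, p=13, q=4
  k=2: a=3, p=42, q=13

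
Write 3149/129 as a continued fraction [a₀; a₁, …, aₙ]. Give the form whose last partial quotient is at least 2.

3149 = 24×129 + 53
129 = 2×53 + 23
53 = 2×23 + 7
23 = 3×7 + 2
7 = 3×2 + 1
2 = 2×1 + 0  (stop)
So 3149/129 = [24; 2, 2, 3, 3, 2].

[24; 2, 2, 3, 3, 2]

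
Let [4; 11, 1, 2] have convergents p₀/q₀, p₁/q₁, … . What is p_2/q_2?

Using pₖ = aₖpₖ₋₁ + pₖ₋₂, qₖ = aₖqₖ₋₁ + qₖ₋₂ (with p₋₁=1, p₋₂=0, q₋₁=0, q₋₂=1):
  k=0: a=4, p=4, q=1
  k=1: a=11, p=45, q=11
  k=2: a=1, p=49, q=12

49/12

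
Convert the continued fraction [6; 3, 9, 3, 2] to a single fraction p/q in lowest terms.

1277/202

Fold from the inside: start with 2/1.
  3 + 1/2 = 7/2
  9 + 2/7 = 65/7
  3 + 7/65 = 202/65
  6 + 65/202 = 1277/202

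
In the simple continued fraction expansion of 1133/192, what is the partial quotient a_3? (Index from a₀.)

1133 = 5·192 + 173   →  a_0 = 5
192 = 1·173 + 19   →  a_1 = 1
173 = 9·19 + 2   →  a_2 = 9
19 = 9·2 + 1   →  a_3 = 9

9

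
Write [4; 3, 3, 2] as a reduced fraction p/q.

Using pₖ = aₖpₖ₋₁ + pₖ₋₂ and qₖ = aₖqₖ₋₁ + qₖ₋₂:
  k=0: a=4, p=4, q=1
  k=1: a=3, p=13, q=3
  k=2: a=3, p=43, q=10
  k=3: a=2, p=99, q=23

99/23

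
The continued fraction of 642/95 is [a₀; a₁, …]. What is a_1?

642 = 6·95 + 72   →  a_0 = 6
95 = 1·72 + 23   →  a_1 = 1

1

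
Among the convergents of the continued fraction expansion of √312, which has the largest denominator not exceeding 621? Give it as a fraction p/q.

√312 = [17; 1, 1, 1, 34, …] (period length 4).
Convergents:
  p_0/q_0 = 17/1
  p_1/q_1 = 18/1
  p_2/q_2 = 35/2
  p_3/q_3 = 53/3
  p_4/q_4 = 1837/104
  p_5/q_5 = 1890/107
  p_6/q_6 = 3727/211
  p_7/q_7 = 5617/318
  p_8/q_8 = 194705/11023
q_7 = 318 ≤ 621 < 11023 = q_8, so the answer is 5617/318.

5617/318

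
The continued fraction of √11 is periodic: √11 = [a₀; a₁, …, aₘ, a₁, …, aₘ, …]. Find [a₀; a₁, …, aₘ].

[3; 3, 6]

a₀ = ⌊√11⌋ = 3.
With m₀=0, d₀=1 and mₖ₊₁ = dₖaₖ − mₖ, dₖ₊₁ = (n − mₖ₊₁²)/dₖ, aₖ₊₁ = ⌊(a₀+mₖ₊₁)/dₖ₊₁⌋:
  k=1: m=3, d=2, a=3
  k=2: m=3, d=1, a=6
d=1 and a=2a₀=6 at k=2, so the next step gives (m, d) = (3, 2) again — its k=1 value — and the period has length 2.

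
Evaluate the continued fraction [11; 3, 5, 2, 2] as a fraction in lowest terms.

Fold from the inside: start with 2/1.
  2 + 1/2 = 5/2
  5 + 2/5 = 27/5
  3 + 5/27 = 86/27
  11 + 27/86 = 973/86

973/86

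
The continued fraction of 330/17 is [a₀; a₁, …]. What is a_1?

2

330 = 19·17 + 7   →  a_0 = 19
17 = 2·7 + 3   →  a_1 = 2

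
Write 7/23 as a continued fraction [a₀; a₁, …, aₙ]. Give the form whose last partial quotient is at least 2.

7 = 0*23 + 7
23 = 3*7 + 2
7 = 3*2 + 1
2 = 2*1 + 0  (stop)
So 7/23 = [0; 3, 3, 2].

[0; 3, 3, 2]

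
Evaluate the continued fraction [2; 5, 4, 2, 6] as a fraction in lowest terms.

Fold from the inside: start with 6/1.
  2 + 1/6 = 13/6
  4 + 6/13 = 58/13
  5 + 13/58 = 303/58
  2 + 58/303 = 664/303

664/303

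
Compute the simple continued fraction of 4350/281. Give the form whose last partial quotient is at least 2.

[15; 2, 12, 3, 1, 2]

4350 = 15×281 + 135
281 = 2×135 + 11
135 = 12×11 + 3
11 = 3×3 + 2
3 = 1×2 + 1
2 = 2×1 + 0  (stop)
So 4350/281 = [15; 2, 12, 3, 1, 2].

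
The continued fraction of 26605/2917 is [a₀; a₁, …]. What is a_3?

26605 = 9·2917 + 352   →  a_0 = 9
2917 = 8·352 + 101   →  a_1 = 8
352 = 3·101 + 49   →  a_2 = 3
101 = 2·49 + 3   →  a_3 = 2

2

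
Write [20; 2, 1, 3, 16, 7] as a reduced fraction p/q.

Using pₖ = aₖpₖ₋₁ + pₖ₋₂ and qₖ = aₖqₖ₋₁ + qₖ₋₂:
  k=0: a=20, p=20, q=1
  k=1: a=2, p=41, q=2
  k=2: a=1, p=61, q=3
  k=3: a=3, p=224, q=11
  k=4: a=16, p=3645, q=179
  k=5: a=7, p=25739, q=1264

25739/1264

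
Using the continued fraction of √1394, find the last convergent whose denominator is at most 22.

112/3

√1394 = [37; 2, 1, 36, 1, 2, 74, …] (period length 6).
Convergents:
  p_0/q_0 = 37/1
  p_1/q_1 = 75/2
  p_2/q_2 = 112/3
  p_3/q_3 = 4107/110
q_2 = 3 ≤ 22 < 110 = q_3, so the answer is 112/3.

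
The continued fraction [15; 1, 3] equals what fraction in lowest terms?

Using pₖ = aₖpₖ₋₁ + pₖ₋₂ and qₖ = aₖqₖ₋₁ + qₖ₋₂:
  k=0: a=15, p=15, q=1
  k=1: a=1, p=16, q=1
  k=2: a=3, p=63, q=4

63/4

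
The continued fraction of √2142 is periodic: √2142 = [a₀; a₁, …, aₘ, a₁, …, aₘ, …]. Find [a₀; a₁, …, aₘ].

a₀ = ⌊√2142⌋ = 46.
With m₀=0, d₀=1 and mₖ₊₁ = dₖaₖ − mₖ, dₖ₊₁ = (n − mₖ₊₁²)/dₖ, aₖ₊₁ = ⌊(a₀+mₖ₊₁)/dₖ₊₁⌋:
  k=1: m=46, d=26, a=3
  k=2: m=32, d=43, a=1
  k=3: m=11, d=47, a=1
  k=4: m=36, d=18, a=4
  k=5: m=36, d=47, a=1
  k=6: m=11, d=43, a=1
  k=7: m=32, d=26, a=3
  k=8: m=46, d=1, a=92
d=1 and a=2a₀=92 at k=8, so the next step gives (m, d) = (46, 26) again — its k=1 value — and the period has length 8.

[46; 3, 1, 1, 4, 1, 1, 3, 92]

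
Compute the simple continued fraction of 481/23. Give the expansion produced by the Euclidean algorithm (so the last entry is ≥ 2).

481 = 20×23 + 21
23 = 1×21 + 2
21 = 10×2 + 1
2 = 2×1 + 0  (stop)
So 481/23 = [20; 1, 10, 2].

[20; 1, 10, 2]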